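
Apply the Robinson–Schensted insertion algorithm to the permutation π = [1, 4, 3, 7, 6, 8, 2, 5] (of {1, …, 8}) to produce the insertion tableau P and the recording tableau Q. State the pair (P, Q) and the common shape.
P = [1, 2, 5, 8] / [3, 6] / [4, 7];  Q = [1, 2, 4, 6] / [3, 5] / [7, 8];  common shape = (4, 2, 2)

Row-insert the values π_1, π_2, … into P one at a time, bumping the leftmost entry strictly greater than the inserted value down to the next row. The recording tableau Q records, in position (i, j), the step at which that cell was added to P.
  Insert 1 (step 1): P = [1];  Q = [1]
  Insert 4 (step 2): P = [1, 4];  Q = [1, 2]
  Insert 3 (step 3): P = [1, 3] / [4];  Q = [1, 2] / [3]
  Insert 7 (step 4): P = [1, 3, 7] / [4];  Q = [1, 2, 4] / [3]
  Insert 6 (step 5): P = [1, 3, 6] / [4, 7];  Q = [1, 2, 4] / [3, 5]
  Insert 8 (step 6): P = [1, 3, 6, 8] / [4, 7];  Q = [1, 2, 4, 6] / [3, 5]
  Insert 2 (step 7): P = [1, 2, 6, 8] / [3, 7] / [4];  Q = [1, 2, 4, 6] / [3, 5] / [7]
  Insert 5 (step 8): P = [1, 2, 5, 8] / [3, 6] / [4, 7];  Q = [1, 2, 4, 6] / [3, 5] / [7, 8]
Final shape: (4, 2, 2).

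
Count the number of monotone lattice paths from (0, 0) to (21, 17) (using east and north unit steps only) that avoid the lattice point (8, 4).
Number of paths = 23632846380

Total paths from (0, 0) to (21, 17): C(38, 21) = 28781143380. Paths through (8, 4): (paths (0, 0) → (8, 4)) × (paths (8, 4) → (21, 17)) = C(12, 8) · C(26, 13) = 495 · 10400600 = 5148297000. Avoidance count = 28781143380 − 5148297000 = 23632846380.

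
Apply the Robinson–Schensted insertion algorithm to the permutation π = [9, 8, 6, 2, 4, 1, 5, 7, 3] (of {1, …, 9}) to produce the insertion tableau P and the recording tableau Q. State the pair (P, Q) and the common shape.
P = [1, 3, 5, 7] / [2, 4] / [6] / [8] / [9];  Q = [1, 5, 7, 8] / [2, 9] / [3] / [4] / [6];  common shape = (4, 2, 1, 1, 1)

Row-insert the values π_1, π_2, … into P one at a time, bumping the leftmost entry strictly greater than the inserted value down to the next row. The recording tableau Q records, in position (i, j), the step at which that cell was added to P.
  Insert 9 (step 1): P = [9];  Q = [1]
  Insert 8 (step 2): P = [8] / [9];  Q = [1] / [2]
  Insert 6 (step 3): P = [6] / [8] / [9];  Q = [1] / [2] / [3]
  Insert 2 (step 4): P = [2] / [6] / [8] / [9];  Q = [1] / [2] / [3] / [4]
  Insert 4 (step 5): P = [2, 4] / [6] / [8] / [9];  Q = [1, 5] / [2] / [3] / [4]
  Insert 1 (step 6): P = [1, 4] / [2] / [6] / [8] / [9];  Q = [1, 5] / [2] / [3] / [4] / [6]
  Insert 5 (step 7): P = [1, 4, 5] / [2] / [6] / [8] / [9];  Q = [1, 5, 7] / [2] / [3] / [4] / [6]
  Insert 7 (step 8): P = [1, 4, 5, 7] / [2] / [6] / [8] / [9];  Q = [1, 5, 7, 8] / [2] / [3] / [4] / [6]
  Insert 3 (step 9): P = [1, 3, 5, 7] / [2, 4] / [6] / [8] / [9];  Q = [1, 5, 7, 8] / [2, 9] / [3] / [4] / [6]
Final shape: (4, 2, 1, 1, 1).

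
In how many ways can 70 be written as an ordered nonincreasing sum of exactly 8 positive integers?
p(70, 8 parts) = 97539

Partitions of n into exactly k parts are in bijection with partitions of n − k into at most k parts (subtract 1 from each part). So p(70, exactly 8) = p(62, parts ≤ 8). Computing via the recurrence p(m, j) = p(m, j−1) + p(m−j, j) gives 97539.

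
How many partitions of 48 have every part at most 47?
p(48, parts ≤ 47) = 147272

Use the recurrence p(n, m) = p(n, m−1) + p(n−m, m): either the largest part is < m (count p(n, m−1)) or the largest part is exactly m (remove one copy of m, count p(n−m, m)). With p(0, ·) = 1 this gives p(48, parts ≤ 47) = 147272. (By conjugating Young diagrams, this also counts partitions of 48 into at most 47 parts.)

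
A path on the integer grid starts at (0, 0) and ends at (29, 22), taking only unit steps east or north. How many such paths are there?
Number of paths = 156077261327400

A monotone lattice path from (0, 0) to (29, 22) consists of 29 east steps and 22 north steps in some order, so it is determined by which 29 of the 51 steps are east. The count is C(51, 29) = 156077261327400.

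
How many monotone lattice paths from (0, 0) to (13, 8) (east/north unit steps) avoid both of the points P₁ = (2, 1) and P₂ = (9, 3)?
Number of paths = 93906

Inclusion–exclusion. Total paths: C(21, 13) = 203490. Through P₁: C(3, 2)·C(18, 11) = 95472. Through P₂: C(12, 9)·C(9, 4) = 27720. Since P₁ is strictly southwest of P₂, a monotone path through both must visit P₁ then P₂; paths through both = C(3, 2)·C(9, 7)·C(9, 4) = 13608. Avoid both = 203490 − 95472 − 27720 + 13608 = 93906.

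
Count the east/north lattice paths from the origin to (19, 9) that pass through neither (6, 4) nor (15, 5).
Number of paths = 4169340

Inclusion–exclusion. Total paths: C(28, 19) = 6906900. Through P₁: C(10, 6)·C(18, 13) = 1799280. Through P₂: C(20, 15)·C(8, 4) = 1085280. Since P₁ is strictly southwest of P₂, a monotone path through both must visit P₁ then P₂; paths through both = C(10, 6)·C(10, 9)·C(8, 4) = 147000. Avoid both = 6906900 − 1799280 − 1085280 + 147000 = 4169340.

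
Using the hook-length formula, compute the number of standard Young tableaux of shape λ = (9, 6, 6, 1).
# SYT of shape (9, 6, 6, 1) = 106696590

Hook-length formula: f^λ = n! / Π hook(c), product over all cells c of the Young diagram. For λ = (9, 6, 6, 1), n = 22 boxes. Hook lengths by row (left-to-right, top-to-bottom): [12, 10, 9, 8, 7, 6, 3, 2, 1]; [8, 6, 5, 4, 3, 2]; [7, 5, 4, 3, 2, 1]; [1]. Product of hooks = 10534551552000. So f^λ = 22! / 10534551552000 = 1124000727777607680000 / 10534551552000 = 106696590.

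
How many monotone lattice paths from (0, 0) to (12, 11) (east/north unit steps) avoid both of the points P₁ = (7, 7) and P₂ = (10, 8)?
Number of paths = 619346

Inclusion–exclusion. Total paths: C(23, 12) = 1352078. Through P₁: C(14, 7)·C(9, 5) = 432432. Through P₂: C(18, 10)·C(5, 2) = 437580. Since P₁ is strictly southwest of P₂, a monotone path through both must visit P₁ then P₂; paths through both = C(14, 7)·C(4, 3)·C(5, 2) = 137280. Avoid both = 1352078 − 432432 − 437580 + 137280 = 619346.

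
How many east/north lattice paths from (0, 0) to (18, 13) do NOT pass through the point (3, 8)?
Number of paths = 203694915

Total paths from (0, 0) to (18, 13): C(31, 18) = 206253075. Paths through (3, 8): (paths (0, 0) → (3, 8)) × (paths (3, 8) → (18, 13)) = C(11, 3) · C(20, 15) = 165 · 15504 = 2558160. Avoidance count = 206253075 − 2558160 = 203694915.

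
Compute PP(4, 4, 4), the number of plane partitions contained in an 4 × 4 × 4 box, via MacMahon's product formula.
PP(4, 4, 4) = 232848

Evaluate the triple product over i = 1..4, j = 1..4, k = 1..4. The factors are (2/1) · (3/2) · (4/3) · (5/4) · (3/2) · (4/3) · (5/4) · (6/5) · … (64 factors total). The numerators and denominators telescope so the product is an integer; carrying out the multiplication exactly gives PP(4, 4, 4) = 232848.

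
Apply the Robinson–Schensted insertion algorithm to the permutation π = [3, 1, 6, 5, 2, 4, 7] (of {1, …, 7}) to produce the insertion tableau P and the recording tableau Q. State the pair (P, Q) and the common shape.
P = [1, 2, 4, 7] / [3, 5] / [6];  Q = [1, 3, 6, 7] / [2, 4] / [5];  common shape = (4, 2, 1)

Row-insert the values π_1, π_2, … into P one at a time, bumping the leftmost entry strictly greater than the inserted value down to the next row. The recording tableau Q records, in position (i, j), the step at which that cell was added to P.
  Insert 3 (step 1): P = [3];  Q = [1]
  Insert 1 (step 2): P = [1] / [3];  Q = [1] / [2]
  Insert 6 (step 3): P = [1, 6] / [3];  Q = [1, 3] / [2]
  Insert 5 (step 4): P = [1, 5] / [3, 6];  Q = [1, 3] / [2, 4]
  Insert 2 (step 5): P = [1, 2] / [3, 5] / [6];  Q = [1, 3] / [2, 4] / [5]
  Insert 4 (step 6): P = [1, 2, 4] / [3, 5] / [6];  Q = [1, 3, 6] / [2, 4] / [5]
  Insert 7 (step 7): P = [1, 2, 4, 7] / [3, 5] / [6];  Q = [1, 3, 6, 7] / [2, 4] / [5]
Final shape: (4, 2, 1).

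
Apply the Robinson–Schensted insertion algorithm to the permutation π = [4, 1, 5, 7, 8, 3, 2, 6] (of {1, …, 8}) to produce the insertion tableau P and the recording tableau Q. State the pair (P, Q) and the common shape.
P = [1, 2, 6, 8] / [3, 5, 7] / [4];  Q = [1, 3, 4, 5] / [2, 6, 8] / [7];  common shape = (4, 3, 1)

Row-insert the values π_1, π_2, … into P one at a time, bumping the leftmost entry strictly greater than the inserted value down to the next row. The recording tableau Q records, in position (i, j), the step at which that cell was added to P.
  Insert 4 (step 1): P = [4];  Q = [1]
  Insert 1 (step 2): P = [1] / [4];  Q = [1] / [2]
  Insert 5 (step 3): P = [1, 5] / [4];  Q = [1, 3] / [2]
  Insert 7 (step 4): P = [1, 5, 7] / [4];  Q = [1, 3, 4] / [2]
  Insert 8 (step 5): P = [1, 5, 7, 8] / [4];  Q = [1, 3, 4, 5] / [2]
  Insert 3 (step 6): P = [1, 3, 7, 8] / [4, 5];  Q = [1, 3, 4, 5] / [2, 6]
  Insert 2 (step 7): P = [1, 2, 7, 8] / [3, 5] / [4];  Q = [1, 3, 4, 5] / [2, 6] / [7]
  Insert 6 (step 8): P = [1, 2, 6, 8] / [3, 5, 7] / [4];  Q = [1, 3, 4, 5] / [2, 6, 8] / [7]
Final shape: (4, 3, 1).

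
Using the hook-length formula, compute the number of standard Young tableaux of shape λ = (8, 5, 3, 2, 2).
# SYT of shape (8, 5, 3, 2, 2) = 119041650

Hook-length formula: f^λ = n! / Π hook(c), product over all cells c of the Young diagram. For λ = (8, 5, 3, 2, 2), n = 20 boxes. Hook lengths by row (left-to-right, top-to-bottom): [12, 11, 8, 6, 5, 3, 2, 1]; [8, 7, 4, 2, 1]; [5, 4, 1]; [3, 2]; [2, 1]. Product of hooks = 20437401600. So f^λ = 20! / 20437401600 = 2432902008176640000 / 20437401600 = 119041650.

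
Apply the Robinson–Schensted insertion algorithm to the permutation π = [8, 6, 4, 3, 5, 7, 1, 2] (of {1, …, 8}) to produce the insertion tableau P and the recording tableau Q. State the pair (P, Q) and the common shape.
P = [1, 2, 7] / [3, 5] / [4] / [6] / [8];  Q = [1, 5, 6] / [2, 8] / [3] / [4] / [7];  common shape = (3, 2, 1, 1, 1)

Row-insert the values π_1, π_2, … into P one at a time, bumping the leftmost entry strictly greater than the inserted value down to the next row. The recording tableau Q records, in position (i, j), the step at which that cell was added to P.
  Insert 8 (step 1): P = [8];  Q = [1]
  Insert 6 (step 2): P = [6] / [8];  Q = [1] / [2]
  Insert 4 (step 3): P = [4] / [6] / [8];  Q = [1] / [2] / [3]
  Insert 3 (step 4): P = [3] / [4] / [6] / [8];  Q = [1] / [2] / [3] / [4]
  Insert 5 (step 5): P = [3, 5] / [4] / [6] / [8];  Q = [1, 5] / [2] / [3] / [4]
  Insert 7 (step 6): P = [3, 5, 7] / [4] / [6] / [8];  Q = [1, 5, 6] / [2] / [3] / [4]
  Insert 1 (step 7): P = [1, 5, 7] / [3] / [4] / [6] / [8];  Q = [1, 5, 6] / [2] / [3] / [4] / [7]
  Insert 2 (step 8): P = [1, 2, 7] / [3, 5] / [4] / [6] / [8];  Q = [1, 5, 6] / [2, 8] / [3] / [4] / [7]
Final shape: (3, 2, 1, 1, 1).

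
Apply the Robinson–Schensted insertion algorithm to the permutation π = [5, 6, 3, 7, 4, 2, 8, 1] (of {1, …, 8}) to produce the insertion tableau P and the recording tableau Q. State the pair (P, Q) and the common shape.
P = [1, 4, 7, 8] / [2, 6] / [3] / [5];  Q = [1, 2, 4, 7] / [3, 5] / [6] / [8];  common shape = (4, 2, 1, 1)

Row-insert the values π_1, π_2, … into P one at a time, bumping the leftmost entry strictly greater than the inserted value down to the next row. The recording tableau Q records, in position (i, j), the step at which that cell was added to P.
  Insert 5 (step 1): P = [5];  Q = [1]
  Insert 6 (step 2): P = [5, 6];  Q = [1, 2]
  Insert 3 (step 3): P = [3, 6] / [5];  Q = [1, 2] / [3]
  Insert 7 (step 4): P = [3, 6, 7] / [5];  Q = [1, 2, 4] / [3]
  Insert 4 (step 5): P = [3, 4, 7] / [5, 6];  Q = [1, 2, 4] / [3, 5]
  Insert 2 (step 6): P = [2, 4, 7] / [3, 6] / [5];  Q = [1, 2, 4] / [3, 5] / [6]
  Insert 8 (step 7): P = [2, 4, 7, 8] / [3, 6] / [5];  Q = [1, 2, 4, 7] / [3, 5] / [6]
  Insert 1 (step 8): P = [1, 4, 7, 8] / [2, 6] / [3] / [5];  Q = [1, 2, 4, 7] / [3, 5] / [6] / [8]
Final shape: (4, 2, 1, 1).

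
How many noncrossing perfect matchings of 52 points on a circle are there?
C_26 = 18367353072152

These noncrossing handshakes are counted by the Catalan number C_n = (1/(n + 1)) · C(2n, n). For n = 26: C_26 = (1/27) · C(52, 26) = 495918532948104/27 = 18367353072152.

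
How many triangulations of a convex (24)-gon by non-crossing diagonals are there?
C_22 = 91482563640

These polygon triangulations are counted by the Catalan number C_n = (1/(n + 1)) · C(2n, n). For n = 22: C_22 = (1/23) · C(44, 22) = 2104098963720/23 = 91482563640.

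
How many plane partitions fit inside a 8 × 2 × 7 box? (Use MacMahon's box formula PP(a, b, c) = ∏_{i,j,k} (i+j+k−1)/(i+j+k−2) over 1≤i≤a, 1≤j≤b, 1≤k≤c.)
PP(8, 2, 7) = 9202050

Evaluate the triple product over i = 1..8, j = 1..2, k = 1..7. The factors are (2/1) · (3/2) · (4/3) · (5/4) · (6/5) · (7/6) · (8/7) · (3/2) · … (112 factors total). The numerators and denominators telescope so the product is an integer; carrying out the multiplication exactly gives PP(8, 2, 7) = 9202050.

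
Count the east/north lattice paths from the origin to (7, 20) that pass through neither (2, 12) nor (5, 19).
Number of paths = 676161

Inclusion–exclusion. Total paths: C(27, 7) = 888030. Through P₁: C(14, 2)·C(13, 5) = 117117. Through P₂: C(24, 5)·C(3, 2) = 127512. Since P₁ is strictly southwest of P₂, a monotone path through both must visit P₁ then P₂; paths through both = C(14, 2)·C(10, 3)·C(3, 2) = 32760. Avoid both = 888030 − 117117 − 127512 + 32760 = 676161.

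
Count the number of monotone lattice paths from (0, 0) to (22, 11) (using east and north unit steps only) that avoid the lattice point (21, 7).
Number of paths = 187616520

Total paths from (0, 0) to (22, 11): C(33, 22) = 193536720. Paths through (21, 7): (paths (0, 0) → (21, 7)) × (paths (21, 7) → (22, 11)) = C(28, 21) · C(5, 1) = 1184040 · 5 = 5920200. Avoidance count = 193536720 − 5920200 = 187616520.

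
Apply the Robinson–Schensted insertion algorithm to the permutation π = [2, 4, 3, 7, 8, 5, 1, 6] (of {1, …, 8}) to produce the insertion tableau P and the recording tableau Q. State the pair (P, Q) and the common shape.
P = [1, 3, 5, 6] / [2, 7, 8] / [4];  Q = [1, 2, 4, 5] / [3, 6, 8] / [7];  common shape = (4, 3, 1)

Row-insert the values π_1, π_2, … into P one at a time, bumping the leftmost entry strictly greater than the inserted value down to the next row. The recording tableau Q records, in position (i, j), the step at which that cell was added to P.
  Insert 2 (step 1): P = [2];  Q = [1]
  Insert 4 (step 2): P = [2, 4];  Q = [1, 2]
  Insert 3 (step 3): P = [2, 3] / [4];  Q = [1, 2] / [3]
  Insert 7 (step 4): P = [2, 3, 7] / [4];  Q = [1, 2, 4] / [3]
  Insert 8 (step 5): P = [2, 3, 7, 8] / [4];  Q = [1, 2, 4, 5] / [3]
  Insert 5 (step 6): P = [2, 3, 5, 8] / [4, 7];  Q = [1, 2, 4, 5] / [3, 6]
  Insert 1 (step 7): P = [1, 3, 5, 8] / [2, 7] / [4];  Q = [1, 2, 4, 5] / [3, 6] / [7]
  Insert 6 (step 8): P = [1, 3, 5, 6] / [2, 7, 8] / [4];  Q = [1, 2, 4, 5] / [3, 6, 8] / [7]
Final shape: (4, 3, 1).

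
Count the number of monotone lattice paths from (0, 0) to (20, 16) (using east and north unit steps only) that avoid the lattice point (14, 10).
Number of paths = 5495671566

Total paths from (0, 0) to (20, 16): C(36, 20) = 7307872110. Paths through (14, 10): (paths (0, 0) → (14, 10)) × (paths (14, 10) → (20, 16)) = C(24, 14) · C(12, 6) = 1961256 · 924 = 1812200544. Avoidance count = 7307872110 − 1812200544 = 5495671566.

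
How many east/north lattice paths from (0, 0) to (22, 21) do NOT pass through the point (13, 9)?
Number of paths = 905842821260

Total paths from (0, 0) to (22, 21): C(43, 22) = 1052049481860. Paths through (13, 9): (paths (0, 0) → (13, 9)) × (paths (13, 9) → (22, 21)) = C(22, 13) · C(21, 9) = 497420 · 293930 = 146206660600. Avoidance count = 1052049481860 − 146206660600 = 905842821260.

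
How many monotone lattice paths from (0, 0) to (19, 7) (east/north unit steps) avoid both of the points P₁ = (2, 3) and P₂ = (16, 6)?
Number of paths = 326698

Inclusion–exclusion. Total paths: C(26, 19) = 657800. Through P₁: C(5, 2)·C(21, 17) = 59850. Through P₂: C(22, 16)·C(4, 3) = 298452. Since P₁ is strictly southwest of P₂, a monotone path through both must visit P₁ then P₂; paths through both = C(5, 2)·C(17, 14)·C(4, 3) = 27200. Avoid both = 657800 − 59850 − 298452 + 27200 = 326698.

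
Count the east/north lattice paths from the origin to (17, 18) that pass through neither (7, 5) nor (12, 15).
Number of paths = 2791160274

Inclusion–exclusion. Total paths: C(35, 17) = 4537567650. Through P₁: C(12, 7)·C(23, 10) = 906100272. Through P₂: C(27, 12)·C(8, 5) = 973496160. Since P₁ is strictly southwest of P₂, a monotone path through both must visit P₁ then P₂; paths through both = C(12, 7)·C(15, 5)·C(8, 5) = 133189056. Avoid both = 4537567650 − 906100272 − 973496160 + 133189056 = 2791160274.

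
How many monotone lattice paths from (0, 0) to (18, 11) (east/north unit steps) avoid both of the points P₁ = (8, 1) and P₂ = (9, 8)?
Number of paths = 27602126

Inclusion–exclusion. Total paths: C(29, 18) = 34597290. Through P₁: C(9, 8)·C(20, 10) = 1662804. Through P₂: C(17, 9)·C(12, 9) = 5348200. Since P₁ is strictly southwest of P₂, a monotone path through both must visit P₁ then P₂; paths through both = C(9, 8)·C(8, 1)·C(12, 9) = 15840. Avoid both = 34597290 − 1662804 − 5348200 + 15840 = 27602126.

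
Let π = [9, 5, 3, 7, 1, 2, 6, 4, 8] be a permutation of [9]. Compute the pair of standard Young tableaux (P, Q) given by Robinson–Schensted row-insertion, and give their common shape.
P = [1, 2, 4, 8] / [3, 6] / [5, 7] / [9];  Q = [1, 4, 7, 9] / [2, 6] / [3, 8] / [5];  common shape = (4, 2, 2, 1)

Row-insert the values π_1, π_2, … into P one at a time, bumping the leftmost entry strictly greater than the inserted value down to the next row. The recording tableau Q records, in position (i, j), the step at which that cell was added to P.
  Insert 9 (step 1): P = [9];  Q = [1]
  Insert 5 (step 2): P = [5] / [9];  Q = [1] / [2]
  Insert 3 (step 3): P = [3] / [5] / [9];  Q = [1] / [2] / [3]
  Insert 7 (step 4): P = [3, 7] / [5] / [9];  Q = [1, 4] / [2] / [3]
  Insert 1 (step 5): P = [1, 7] / [3] / [5] / [9];  Q = [1, 4] / [2] / [3] / [5]
  Insert 2 (step 6): P = [1, 2] / [3, 7] / [5] / [9];  Q = [1, 4] / [2, 6] / [3] / [5]
  Insert 6 (step 7): P = [1, 2, 6] / [3, 7] / [5] / [9];  Q = [1, 4, 7] / [2, 6] / [3] / [5]
  Insert 4 (step 8): P = [1, 2, 4] / [3, 6] / [5, 7] / [9];  Q = [1, 4, 7] / [2, 6] / [3, 8] / [5]
  Insert 8 (step 9): P = [1, 2, 4, 8] / [3, 6] / [5, 7] / [9];  Q = [1, 4, 7, 9] / [2, 6] / [3, 8] / [5]
Final shape: (4, 2, 2, 1).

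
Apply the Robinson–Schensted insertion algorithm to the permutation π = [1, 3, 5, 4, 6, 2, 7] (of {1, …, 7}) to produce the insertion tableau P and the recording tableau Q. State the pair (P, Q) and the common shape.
P = [1, 2, 4, 6, 7] / [3] / [5];  Q = [1, 2, 3, 5, 7] / [4] / [6];  common shape = (5, 1, 1)

Row-insert the values π_1, π_2, … into P one at a time, bumping the leftmost entry strictly greater than the inserted value down to the next row. The recording tableau Q records, in position (i, j), the step at which that cell was added to P.
  Insert 1 (step 1): P = [1];  Q = [1]
  Insert 3 (step 2): P = [1, 3];  Q = [1, 2]
  Insert 5 (step 3): P = [1, 3, 5];  Q = [1, 2, 3]
  Insert 4 (step 4): P = [1, 3, 4] / [5];  Q = [1, 2, 3] / [4]
  Insert 6 (step 5): P = [1, 3, 4, 6] / [5];  Q = [1, 2, 3, 5] / [4]
  Insert 2 (step 6): P = [1, 2, 4, 6] / [3] / [5];  Q = [1, 2, 3, 5] / [4] / [6]
  Insert 7 (step 7): P = [1, 2, 4, 6, 7] / [3] / [5];  Q = [1, 2, 3, 5, 7] / [4] / [6]
Final shape: (5, 1, 1).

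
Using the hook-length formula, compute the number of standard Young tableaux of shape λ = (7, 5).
# SYT of shape (7, 5) = 297

Hook-length formula: f^λ = n! / Π hook(c), product over all cells c of the Young diagram. For λ = (7, 5), n = 12 boxes. Hook lengths by row (left-to-right, top-to-bottom): [8, 7, 6, 5, 4, 2, 1]; [5, 4, 3, 2, 1]. Product of hooks = 1612800. So f^λ = 12! / 1612800 = 479001600 / 1612800 = 297.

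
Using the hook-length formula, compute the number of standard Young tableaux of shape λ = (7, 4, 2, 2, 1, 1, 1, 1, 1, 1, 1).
# SYT of shape (7, 4, 2, 2, 1, 1, 1, 1, 1, 1, 1) = 346063872

Hook-length formula: f^λ = n! / Π hook(c), product over all cells c of the Young diagram. For λ = (7, 4, 2, 2, 1, 1, 1, 1, 1, 1, 1), n = 22 boxes. Hook lengths by row (left-to-right, top-to-bottom): [17, 9, 6, 5, 3, 2, 1]; [13, 5, 2, 1]; [10, 2]; [9, 1]; [7]; [6]; [5]; [4]; [3]; [2]; [1]. Product of hooks = 3247957440000. So f^λ = 22! / 3247957440000 = 1124000727777607680000 / 3247957440000 = 346063872.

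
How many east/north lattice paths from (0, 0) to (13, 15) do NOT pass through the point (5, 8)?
Number of paths = 29160315

Total paths from (0, 0) to (13, 15): C(28, 13) = 37442160. Paths through (5, 8): (paths (0, 0) → (5, 8)) × (paths (5, 8) → (13, 15)) = C(13, 5) · C(15, 8) = 1287 · 6435 = 8281845. Avoidance count = 37442160 − 8281845 = 29160315.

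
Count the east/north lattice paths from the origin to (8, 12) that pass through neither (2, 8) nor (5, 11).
Number of paths = 102648

Inclusion–exclusion. Total paths: C(20, 8) = 125970. Through P₁: C(10, 2)·C(10, 6) = 9450. Through P₂: C(16, 5)·C(4, 3) = 17472. Since P₁ is strictly southwest of P₂, a monotone path through both must visit P₁ then P₂; paths through both = C(10, 2)·C(6, 3)·C(4, 3) = 3600. Avoid both = 125970 − 9450 − 17472 + 3600 = 102648.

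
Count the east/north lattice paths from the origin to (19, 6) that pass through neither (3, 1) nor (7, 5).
Number of paths = 89048

Inclusion–exclusion. Total paths: C(25, 19) = 177100. Through P₁: C(4, 3)·C(21, 16) = 81396. Through P₂: C(12, 7)·C(13, 12) = 10296. Since P₁ is strictly southwest of P₂, a monotone path through both must visit P₁ then P₂; paths through both = C(4, 3)·C(8, 4)·C(13, 12) = 3640. Avoid both = 177100 − 81396 − 10296 + 3640 = 89048.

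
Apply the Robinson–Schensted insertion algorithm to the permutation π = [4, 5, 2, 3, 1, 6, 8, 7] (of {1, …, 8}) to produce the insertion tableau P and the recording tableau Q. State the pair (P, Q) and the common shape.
P = [1, 3, 6, 7] / [2, 5, 8] / [4];  Q = [1, 2, 6, 7] / [3, 4, 8] / [5];  common shape = (4, 3, 1)

Row-insert the values π_1, π_2, … into P one at a time, bumping the leftmost entry strictly greater than the inserted value down to the next row. The recording tableau Q records, in position (i, j), the step at which that cell was added to P.
  Insert 4 (step 1): P = [4];  Q = [1]
  Insert 5 (step 2): P = [4, 5];  Q = [1, 2]
  Insert 2 (step 3): P = [2, 5] / [4];  Q = [1, 2] / [3]
  Insert 3 (step 4): P = [2, 3] / [4, 5];  Q = [1, 2] / [3, 4]
  Insert 1 (step 5): P = [1, 3] / [2, 5] / [4];  Q = [1, 2] / [3, 4] / [5]
  Insert 6 (step 6): P = [1, 3, 6] / [2, 5] / [4];  Q = [1, 2, 6] / [3, 4] / [5]
  Insert 8 (step 7): P = [1, 3, 6, 8] / [2, 5] / [4];  Q = [1, 2, 6, 7] / [3, 4] / [5]
  Insert 7 (step 8): P = [1, 3, 6, 7] / [2, 5, 8] / [4];  Q = [1, 2, 6, 7] / [3, 4, 8] / [5]
Final shape: (4, 3, 1).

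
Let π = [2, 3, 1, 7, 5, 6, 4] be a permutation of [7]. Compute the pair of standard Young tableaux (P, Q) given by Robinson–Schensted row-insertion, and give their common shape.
P = [1, 3, 4, 6] / [2, 5] / [7];  Q = [1, 2, 4, 6] / [3, 5] / [7];  common shape = (4, 2, 1)

Row-insert the values π_1, π_2, … into P one at a time, bumping the leftmost entry strictly greater than the inserted value down to the next row. The recording tableau Q records, in position (i, j), the step at which that cell was added to P.
  Insert 2 (step 1): P = [2];  Q = [1]
  Insert 3 (step 2): P = [2, 3];  Q = [1, 2]
  Insert 1 (step 3): P = [1, 3] / [2];  Q = [1, 2] / [3]
  Insert 7 (step 4): P = [1, 3, 7] / [2];  Q = [1, 2, 4] / [3]
  Insert 5 (step 5): P = [1, 3, 5] / [2, 7];  Q = [1, 2, 4] / [3, 5]
  Insert 6 (step 6): P = [1, 3, 5, 6] / [2, 7];  Q = [1, 2, 4, 6] / [3, 5]
  Insert 4 (step 7): P = [1, 3, 4, 6] / [2, 5] / [7];  Q = [1, 2, 4, 6] / [3, 5] / [7]
Final shape: (4, 2, 1).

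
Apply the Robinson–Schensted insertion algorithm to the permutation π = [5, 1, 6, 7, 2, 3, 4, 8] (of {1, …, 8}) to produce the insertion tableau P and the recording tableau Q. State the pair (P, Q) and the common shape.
P = [1, 2, 3, 4, 8] / [5, 6, 7];  Q = [1, 3, 4, 7, 8] / [2, 5, 6];  common shape = (5, 3)

Row-insert the values π_1, π_2, … into P one at a time, bumping the leftmost entry strictly greater than the inserted value down to the next row. The recording tableau Q records, in position (i, j), the step at which that cell was added to P.
  Insert 5 (step 1): P = [5];  Q = [1]
  Insert 1 (step 2): P = [1] / [5];  Q = [1] / [2]
  Insert 6 (step 3): P = [1, 6] / [5];  Q = [1, 3] / [2]
  Insert 7 (step 4): P = [1, 6, 7] / [5];  Q = [1, 3, 4] / [2]
  Insert 2 (step 5): P = [1, 2, 7] / [5, 6];  Q = [1, 3, 4] / [2, 5]
  Insert 3 (step 6): P = [1, 2, 3] / [5, 6, 7];  Q = [1, 3, 4] / [2, 5, 6]
  Insert 4 (step 7): P = [1, 2, 3, 4] / [5, 6, 7];  Q = [1, 3, 4, 7] / [2, 5, 6]
  Insert 8 (step 8): P = [1, 2, 3, 4, 8] / [5, 6, 7];  Q = [1, 3, 4, 7, 8] / [2, 5, 6]
Final shape: (5, 3).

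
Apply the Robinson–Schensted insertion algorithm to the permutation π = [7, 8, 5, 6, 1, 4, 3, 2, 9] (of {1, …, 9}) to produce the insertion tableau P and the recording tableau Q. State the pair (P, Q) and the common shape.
P = [1, 2, 9] / [3, 6] / [4, 8] / [5] / [7];  Q = [1, 2, 9] / [3, 4] / [5, 6] / [7] / [8];  common shape = (3, 2, 2, 1, 1)

Row-insert the values π_1, π_2, … into P one at a time, bumping the leftmost entry strictly greater than the inserted value down to the next row. The recording tableau Q records, in position (i, j), the step at which that cell was added to P.
  Insert 7 (step 1): P = [7];  Q = [1]
  Insert 8 (step 2): P = [7, 8];  Q = [1, 2]
  Insert 5 (step 3): P = [5, 8] / [7];  Q = [1, 2] / [3]
  Insert 6 (step 4): P = [5, 6] / [7, 8];  Q = [1, 2] / [3, 4]
  Insert 1 (step 5): P = [1, 6] / [5, 8] / [7];  Q = [1, 2] / [3, 4] / [5]
  Insert 4 (step 6): P = [1, 4] / [5, 6] / [7, 8];  Q = [1, 2] / [3, 4] / [5, 6]
  Insert 3 (step 7): P = [1, 3] / [4, 6] / [5, 8] / [7];  Q = [1, 2] / [3, 4] / [5, 6] / [7]
  Insert 2 (step 8): P = [1, 2] / [3, 6] / [4, 8] / [5] / [7];  Q = [1, 2] / [3, 4] / [5, 6] / [7] / [8]
  Insert 9 (step 9): P = [1, 2, 9] / [3, 6] / [4, 8] / [5] / [7];  Q = [1, 2, 9] / [3, 4] / [5, 6] / [7] / [8]
Final shape: (3, 2, 2, 1, 1).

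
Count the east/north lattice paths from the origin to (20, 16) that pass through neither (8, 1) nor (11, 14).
Number of paths = 6906537570

Inclusion–exclusion. Total paths: C(36, 20) = 7307872110. Through P₁: C(9, 8)·C(27, 12) = 156454740. Through P₂: C(25, 11)·C(11, 9) = 245157000. Since P₁ is strictly southwest of P₂, a monotone path through both must visit P₁ then P₂; paths through both = C(9, 8)·C(16, 3)·C(11, 9) = 277200. Avoid both = 7307872110 − 156454740 − 245157000 + 277200 = 6906537570.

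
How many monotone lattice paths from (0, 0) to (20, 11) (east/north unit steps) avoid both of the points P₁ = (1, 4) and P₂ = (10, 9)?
Number of paths = 75947027

Inclusion–exclusion. Total paths: C(31, 20) = 84672315. Through P₁: C(5, 1)·C(26, 19) = 3289000. Through P₂: C(19, 10)·C(12, 10) = 6096948. Since P₁ is strictly southwest of P₂, a monotone path through both must visit P₁ then P₂; paths through both = C(5, 1)·C(14, 9)·C(12, 10) = 660660. Avoid both = 84672315 − 3289000 − 6096948 + 660660 = 75947027.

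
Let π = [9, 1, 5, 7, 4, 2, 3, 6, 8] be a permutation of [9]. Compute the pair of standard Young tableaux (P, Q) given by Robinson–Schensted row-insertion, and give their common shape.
P = [1, 2, 3, 6, 8] / [4, 7] / [5] / [9];  Q = [1, 3, 4, 8, 9] / [2, 7] / [5] / [6];  common shape = (5, 2, 1, 1)

Row-insert the values π_1, π_2, … into P one at a time, bumping the leftmost entry strictly greater than the inserted value down to the next row. The recording tableau Q records, in position (i, j), the step at which that cell was added to P.
  Insert 9 (step 1): P = [9];  Q = [1]
  Insert 1 (step 2): P = [1] / [9];  Q = [1] / [2]
  Insert 5 (step 3): P = [1, 5] / [9];  Q = [1, 3] / [2]
  Insert 7 (step 4): P = [1, 5, 7] / [9];  Q = [1, 3, 4] / [2]
  Insert 4 (step 5): P = [1, 4, 7] / [5] / [9];  Q = [1, 3, 4] / [2] / [5]
  Insert 2 (step 6): P = [1, 2, 7] / [4] / [5] / [9];  Q = [1, 3, 4] / [2] / [5] / [6]
  Insert 3 (step 7): P = [1, 2, 3] / [4, 7] / [5] / [9];  Q = [1, 3, 4] / [2, 7] / [5] / [6]
  Insert 6 (step 8): P = [1, 2, 3, 6] / [4, 7] / [5] / [9];  Q = [1, 3, 4, 8] / [2, 7] / [5] / [6]
  Insert 8 (step 9): P = [1, 2, 3, 6, 8] / [4, 7] / [5] / [9];  Q = [1, 3, 4, 8, 9] / [2, 7] / [5] / [6]
Final shape: (5, 2, 1, 1).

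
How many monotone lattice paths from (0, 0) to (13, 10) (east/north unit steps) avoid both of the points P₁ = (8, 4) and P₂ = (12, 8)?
Number of paths = 641416

Inclusion–exclusion. Total paths: C(23, 13) = 1144066. Through P₁: C(12, 8)·C(11, 5) = 228690. Through P₂: C(20, 12)·C(3, 1) = 377910. Since P₁ is strictly southwest of P₂, a monotone path through both must visit P₁ then P₂; paths through both = C(12, 8)·C(8, 4)·C(3, 1) = 103950. Avoid both = 1144066 − 228690 − 377910 + 103950 = 641416.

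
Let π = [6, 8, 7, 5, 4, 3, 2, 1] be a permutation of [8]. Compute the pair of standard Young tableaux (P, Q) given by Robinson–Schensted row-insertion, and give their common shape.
P = [1, 7] / [2] / [3] / [4] / [5] / [6] / [8];  Q = [1, 2] / [3] / [4] / [5] / [6] / [7] / [8];  common shape = (2, 1, 1, 1, 1, 1, 1)

Row-insert the values π_1, π_2, … into P one at a time, bumping the leftmost entry strictly greater than the inserted value down to the next row. The recording tableau Q records, in position (i, j), the step at which that cell was added to P.
  Insert 6 (step 1): P = [6];  Q = [1]
  Insert 8 (step 2): P = [6, 8];  Q = [1, 2]
  Insert 7 (step 3): P = [6, 7] / [8];  Q = [1, 2] / [3]
  Insert 5 (step 4): P = [5, 7] / [6] / [8];  Q = [1, 2] / [3] / [4]
  Insert 4 (step 5): P = [4, 7] / [5] / [6] / [8];  Q = [1, 2] / [3] / [4] / [5]
  Insert 3 (step 6): P = [3, 7] / [4] / [5] / [6] / [8];  Q = [1, 2] / [3] / [4] / [5] / [6]
  Insert 2 (step 7): P = [2, 7] / [3] / [4] / [5] / [6] / [8];  Q = [1, 2] / [3] / [4] / [5] / [6] / [7]
  Insert 1 (step 8): P = [1, 7] / [2] / [3] / [4] / [5] / [6] / [8];  Q = [1, 2] / [3] / [4] / [5] / [6] / [7] / [8]
Final shape: (2, 1, 1, 1, 1, 1, 1).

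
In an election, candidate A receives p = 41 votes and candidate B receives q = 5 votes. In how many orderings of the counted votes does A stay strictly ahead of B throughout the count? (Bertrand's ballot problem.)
Strict-lead orderings = 1072764

Total orderings of the 46 votes with 41 for A: C(46, 41) = 1370754. By the Bertrand ballot formula (Cycle Lemma / reflection principle), the number of orderings in which A is strictly ahead of B throughout is (p − q)/(p + q) · C(p + q, p) = (41 − 5)/(41 + 5) · 1370754 = 1072764.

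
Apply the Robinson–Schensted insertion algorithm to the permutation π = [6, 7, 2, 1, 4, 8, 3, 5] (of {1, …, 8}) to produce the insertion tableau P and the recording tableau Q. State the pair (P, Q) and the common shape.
P = [1, 3, 5] / [2, 4, 8] / [6, 7];  Q = [1, 2, 6] / [3, 5, 8] / [4, 7];  common shape = (3, 3, 2)

Row-insert the values π_1, π_2, … into P one at a time, bumping the leftmost entry strictly greater than the inserted value down to the next row. The recording tableau Q records, in position (i, j), the step at which that cell was added to P.
  Insert 6 (step 1): P = [6];  Q = [1]
  Insert 7 (step 2): P = [6, 7];  Q = [1, 2]
  Insert 2 (step 3): P = [2, 7] / [6];  Q = [1, 2] / [3]
  Insert 1 (step 4): P = [1, 7] / [2] / [6];  Q = [1, 2] / [3] / [4]
  Insert 4 (step 5): P = [1, 4] / [2, 7] / [6];  Q = [1, 2] / [3, 5] / [4]
  Insert 8 (step 6): P = [1, 4, 8] / [2, 7] / [6];  Q = [1, 2, 6] / [3, 5] / [4]
  Insert 3 (step 7): P = [1, 3, 8] / [2, 4] / [6, 7];  Q = [1, 2, 6] / [3, 5] / [4, 7]
  Insert 5 (step 8): P = [1, 3, 5] / [2, 4, 8] / [6, 7];  Q = [1, 2, 6] / [3, 5, 8] / [4, 7]
Final shape: (3, 3, 2).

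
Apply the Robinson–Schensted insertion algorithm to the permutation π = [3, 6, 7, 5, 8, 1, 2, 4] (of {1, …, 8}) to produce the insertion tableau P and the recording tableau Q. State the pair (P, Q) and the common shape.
P = [1, 2, 4, 8] / [3, 5, 7] / [6];  Q = [1, 2, 3, 5] / [4, 7, 8] / [6];  common shape = (4, 3, 1)

Row-insert the values π_1, π_2, … into P one at a time, bumping the leftmost entry strictly greater than the inserted value down to the next row. The recording tableau Q records, in position (i, j), the step at which that cell was added to P.
  Insert 3 (step 1): P = [3];  Q = [1]
  Insert 6 (step 2): P = [3, 6];  Q = [1, 2]
  Insert 7 (step 3): P = [3, 6, 7];  Q = [1, 2, 3]
  Insert 5 (step 4): P = [3, 5, 7] / [6];  Q = [1, 2, 3] / [4]
  Insert 8 (step 5): P = [3, 5, 7, 8] / [6];  Q = [1, 2, 3, 5] / [4]
  Insert 1 (step 6): P = [1, 5, 7, 8] / [3] / [6];  Q = [1, 2, 3, 5] / [4] / [6]
  Insert 2 (step 7): P = [1, 2, 7, 8] / [3, 5] / [6];  Q = [1, 2, 3, 5] / [4, 7] / [6]
  Insert 4 (step 8): P = [1, 2, 4, 8] / [3, 5, 7] / [6];  Q = [1, 2, 3, 5] / [4, 7, 8] / [6]
Final shape: (4, 3, 1).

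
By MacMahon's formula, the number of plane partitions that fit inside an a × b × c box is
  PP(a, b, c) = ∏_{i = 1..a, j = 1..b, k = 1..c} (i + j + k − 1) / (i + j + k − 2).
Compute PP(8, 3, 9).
PP(8, 3, 9) = 198520691512

Evaluate the triple product over i = 1..8, j = 1..3, k = 1..9. The factors are (2/1) · (3/2) · (4/3) · (5/4) · (6/5) · (7/6) · (8/7) · (9/8) · … (216 factors total). The numerators and denominators telescope so the product is an integer; carrying out the multiplication exactly gives PP(8, 3, 9) = 198520691512.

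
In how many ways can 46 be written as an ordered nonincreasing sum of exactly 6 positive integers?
p(46, 6 parts) = 3692

Partitions of n into exactly k parts are in bijection with partitions of n − k into at most k parts (subtract 1 from each part). So p(46, exactly 6) = p(40, parts ≤ 6). Computing via the recurrence p(m, j) = p(m, j−1) + p(m−j, j) gives 3692.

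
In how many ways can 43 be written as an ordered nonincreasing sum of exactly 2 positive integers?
p(43, 2 parts) = 21

Partitions of n into exactly k parts are in bijection with partitions of n − k into at most k parts (subtract 1 from each part). So p(43, exactly 2) = p(41, parts ≤ 2). Computing via the recurrence p(m, j) = p(m, j−1) + p(m−j, j) gives 21.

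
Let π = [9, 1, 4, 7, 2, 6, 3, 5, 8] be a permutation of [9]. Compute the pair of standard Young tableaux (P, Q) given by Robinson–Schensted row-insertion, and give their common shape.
P = [1, 2, 3, 5, 8] / [4, 6] / [7] / [9];  Q = [1, 3, 4, 8, 9] / [2, 6] / [5] / [7];  common shape = (5, 2, 1, 1)

Row-insert the values π_1, π_2, … into P one at a time, bumping the leftmost entry strictly greater than the inserted value down to the next row. The recording tableau Q records, in position (i, j), the step at which that cell was added to P.
  Insert 9 (step 1): P = [9];  Q = [1]
  Insert 1 (step 2): P = [1] / [9];  Q = [1] / [2]
  Insert 4 (step 3): P = [1, 4] / [9];  Q = [1, 3] / [2]
  Insert 7 (step 4): P = [1, 4, 7] / [9];  Q = [1, 3, 4] / [2]
  Insert 2 (step 5): P = [1, 2, 7] / [4] / [9];  Q = [1, 3, 4] / [2] / [5]
  Insert 6 (step 6): P = [1, 2, 6] / [4, 7] / [9];  Q = [1, 3, 4] / [2, 6] / [5]
  Insert 3 (step 7): P = [1, 2, 3] / [4, 6] / [7] / [9];  Q = [1, 3, 4] / [2, 6] / [5] / [7]
  Insert 5 (step 8): P = [1, 2, 3, 5] / [4, 6] / [7] / [9];  Q = [1, 3, 4, 8] / [2, 6] / [5] / [7]
  Insert 8 (step 9): P = [1, 2, 3, 5, 8] / [4, 6] / [7] / [9];  Q = [1, 3, 4, 8, 9] / [2, 6] / [5] / [7]
Final shape: (5, 2, 1, 1).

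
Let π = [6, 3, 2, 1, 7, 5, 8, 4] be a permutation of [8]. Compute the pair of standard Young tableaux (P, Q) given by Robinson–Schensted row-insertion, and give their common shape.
P = [1, 4, 8] / [2, 5] / [3, 7] / [6];  Q = [1, 5, 7] / [2, 6] / [3, 8] / [4];  common shape = (3, 2, 2, 1)

Row-insert the values π_1, π_2, … into P one at a time, bumping the leftmost entry strictly greater than the inserted value down to the next row. The recording tableau Q records, in position (i, j), the step at which that cell was added to P.
  Insert 6 (step 1): P = [6];  Q = [1]
  Insert 3 (step 2): P = [3] / [6];  Q = [1] / [2]
  Insert 2 (step 3): P = [2] / [3] / [6];  Q = [1] / [2] / [3]
  Insert 1 (step 4): P = [1] / [2] / [3] / [6];  Q = [1] / [2] / [3] / [4]
  Insert 7 (step 5): P = [1, 7] / [2] / [3] / [6];  Q = [1, 5] / [2] / [3] / [4]
  Insert 5 (step 6): P = [1, 5] / [2, 7] / [3] / [6];  Q = [1, 5] / [2, 6] / [3] / [4]
  Insert 8 (step 7): P = [1, 5, 8] / [2, 7] / [3] / [6];  Q = [1, 5, 7] / [2, 6] / [3] / [4]
  Insert 4 (step 8): P = [1, 4, 8] / [2, 5] / [3, 7] / [6];  Q = [1, 5, 7] / [2, 6] / [3, 8] / [4]
Final shape: (3, 2, 2, 1).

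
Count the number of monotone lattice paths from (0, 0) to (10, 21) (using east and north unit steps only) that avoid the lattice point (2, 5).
Number of paths = 28907274

Total paths from (0, 0) to (10, 21): C(31, 10) = 44352165. Paths through (2, 5): (paths (0, 0) → (2, 5)) × (paths (2, 5) → (10, 21)) = C(7, 2) · C(24, 8) = 21 · 735471 = 15444891. Avoidance count = 44352165 − 15444891 = 28907274.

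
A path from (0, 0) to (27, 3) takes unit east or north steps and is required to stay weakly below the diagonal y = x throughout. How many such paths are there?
Number of paths = 3625

By the reflection principle (André's argument), the number of monotone paths to (27, 3) with n ≤ m that never go above y = x is C(30, 27) − C(30, 28) = 4060 − 435 = 3625.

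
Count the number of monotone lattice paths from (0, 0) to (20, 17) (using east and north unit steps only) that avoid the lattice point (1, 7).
Number of paths = 15745128630

Total paths from (0, 0) to (20, 17): C(37, 20) = 15905368710. Paths through (1, 7): (paths (0, 0) → (1, 7)) × (paths (1, 7) → (20, 17)) = C(8, 1) · C(29, 19) = 8 · 20030010 = 160240080. Avoidance count = 15905368710 − 160240080 = 15745128630.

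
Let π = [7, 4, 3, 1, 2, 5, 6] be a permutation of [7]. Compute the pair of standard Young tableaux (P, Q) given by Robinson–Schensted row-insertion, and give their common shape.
P = [1, 2, 5, 6] / [3] / [4] / [7];  Q = [1, 5, 6, 7] / [2] / [3] / [4];  common shape = (4, 1, 1, 1)

Row-insert the values π_1, π_2, … into P one at a time, bumping the leftmost entry strictly greater than the inserted value down to the next row. The recording tableau Q records, in position (i, j), the step at which that cell was added to P.
  Insert 7 (step 1): P = [7];  Q = [1]
  Insert 4 (step 2): P = [4] / [7];  Q = [1] / [2]
  Insert 3 (step 3): P = [3] / [4] / [7];  Q = [1] / [2] / [3]
  Insert 1 (step 4): P = [1] / [3] / [4] / [7];  Q = [1] / [2] / [3] / [4]
  Insert 2 (step 5): P = [1, 2] / [3] / [4] / [7];  Q = [1, 5] / [2] / [3] / [4]
  Insert 5 (step 6): P = [1, 2, 5] / [3] / [4] / [7];  Q = [1, 5, 6] / [2] / [3] / [4]
  Insert 6 (step 7): P = [1, 2, 5, 6] / [3] / [4] / [7];  Q = [1, 5, 6, 7] / [2] / [3] / [4]
Final shape: (4, 1, 1, 1).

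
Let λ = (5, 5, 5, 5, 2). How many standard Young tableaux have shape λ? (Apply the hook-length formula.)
# SYT of shape (5, 5, 5, 5, 2) = 106696590

Hook-length formula: f^λ = n! / Π hook(c), product over all cells c of the Young diagram. For λ = (5, 5, 5, 5, 2), n = 22 boxes. Hook lengths by row (left-to-right, top-to-bottom): [9, 8, 6, 5, 4]; [8, 7, 5, 4, 3]; [7, 6, 4, 3, 2]; [6, 5, 3, 2, 1]; [2, 1]. Product of hooks = 10534551552000. So f^λ = 22! / 10534551552000 = 1124000727777607680000 / 10534551552000 = 106696590.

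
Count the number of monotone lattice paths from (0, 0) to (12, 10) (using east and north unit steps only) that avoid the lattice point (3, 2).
Number of paths = 403546

Total paths from (0, 0) to (12, 10): C(22, 12) = 646646. Paths through (3, 2): (paths (0, 0) → (3, 2)) × (paths (3, 2) → (12, 10)) = C(5, 3) · C(17, 9) = 10 · 24310 = 243100. Avoidance count = 646646 − 243100 = 403546.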